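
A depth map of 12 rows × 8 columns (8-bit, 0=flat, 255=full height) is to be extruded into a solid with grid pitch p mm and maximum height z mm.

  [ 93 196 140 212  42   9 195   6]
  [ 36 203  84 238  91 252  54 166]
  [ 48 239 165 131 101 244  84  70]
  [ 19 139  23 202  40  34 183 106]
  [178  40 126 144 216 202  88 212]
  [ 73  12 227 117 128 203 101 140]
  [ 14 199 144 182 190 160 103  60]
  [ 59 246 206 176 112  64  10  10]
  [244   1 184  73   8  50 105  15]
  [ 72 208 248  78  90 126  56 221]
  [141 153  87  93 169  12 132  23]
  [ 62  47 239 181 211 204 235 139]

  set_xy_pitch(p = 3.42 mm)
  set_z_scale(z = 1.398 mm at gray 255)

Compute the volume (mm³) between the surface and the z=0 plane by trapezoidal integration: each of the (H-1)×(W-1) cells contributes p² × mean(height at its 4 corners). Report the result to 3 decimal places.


height_mm = gray/255 × 1.398; cell vol = 3.42² × mean(4 corners)
unit = 3.42² × 1.398 / (4×255) = 0.0160309 mm³ per gray-sum
row 0: Σ corner-gray over 7 cells = 3733  → 59.8435
row 1: Σ corner-gray over 7 cells = 4092  → 65.5986
row 2: Σ corner-gray over 7 cells = 3413  → 54.7136
row 3: Σ corner-gray over 7 cells = 3389  → 54.3289
row 4: Σ corner-gray over 7 cells = 3811  → 61.0939
row 5: Σ corner-gray over 7 cells = 3819  → 61.2222
row 6: Σ corner-gray over 7 cells = 3727  → 59.7473
row 7: Σ corner-gray over 7 cells = 2798  → 44.8546
row 8: Σ corner-gray over 7 cells = 3006  → 48.1890
row 9: Σ corner-gray over 7 cells = 3361  → 53.8800
row 10: Σ corner-gray over 7 cells = 3891  → 62.3764
Σ rows: total corner-gray = 39040  → 625.8482 mm³

625.848


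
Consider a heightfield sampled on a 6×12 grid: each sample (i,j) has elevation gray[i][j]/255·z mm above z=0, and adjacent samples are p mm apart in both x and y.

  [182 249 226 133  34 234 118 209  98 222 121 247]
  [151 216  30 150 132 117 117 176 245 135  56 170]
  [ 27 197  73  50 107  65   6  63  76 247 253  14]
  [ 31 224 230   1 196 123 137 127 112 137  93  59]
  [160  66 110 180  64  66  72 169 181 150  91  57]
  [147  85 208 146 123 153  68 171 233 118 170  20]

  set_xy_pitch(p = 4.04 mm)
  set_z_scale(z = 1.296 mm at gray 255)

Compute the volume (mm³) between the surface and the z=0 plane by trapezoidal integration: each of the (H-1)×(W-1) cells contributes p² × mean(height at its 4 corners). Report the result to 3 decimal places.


587.550

height_mm = gray/255 × 1.296; cell vol = 4.04² × mean(4 corners)
unit = 4.04² × 1.296 / (4×255) = 0.020738 mm³ per gray-sum
row 0: Σ corner-gray over 11 cells = 6786  → 140.7283
row 1: Σ corner-gray over 11 cells = 5384  → 111.6536
row 2: Σ corner-gray over 11 cells = 5165  → 107.1119
row 3: Σ corner-gray over 11 cells = 5365  → 111.2595
row 4: Σ corner-gray over 11 cells = 5632  → 116.7966
Σ rows: total corner-gray = 28332  → 587.5499 mm³


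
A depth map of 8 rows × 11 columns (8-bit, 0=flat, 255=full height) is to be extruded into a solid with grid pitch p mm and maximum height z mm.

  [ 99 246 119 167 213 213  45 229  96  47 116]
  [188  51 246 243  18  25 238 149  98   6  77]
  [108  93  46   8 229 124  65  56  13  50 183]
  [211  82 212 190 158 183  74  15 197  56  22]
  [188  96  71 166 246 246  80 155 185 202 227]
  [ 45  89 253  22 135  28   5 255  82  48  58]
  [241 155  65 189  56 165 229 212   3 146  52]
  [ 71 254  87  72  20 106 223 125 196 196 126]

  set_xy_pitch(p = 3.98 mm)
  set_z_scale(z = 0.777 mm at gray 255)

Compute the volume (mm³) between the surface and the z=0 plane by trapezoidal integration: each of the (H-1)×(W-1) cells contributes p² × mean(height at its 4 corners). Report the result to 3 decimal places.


height_mm = gray/255 × 0.777; cell vol = 3.98² × mean(4 corners)
unit = 3.98² × 0.777 / (4×255) = 0.0120667 mm³ per gray-sum
row 0: Σ corner-gray over 10 cells = 5378  → 64.8945
row 1: Σ corner-gray over 10 cells = 4072  → 49.1354
row 2: Σ corner-gray over 10 cells = 4226  → 50.9937
row 3: Σ corner-gray over 10 cells = 5876  → 70.9037
row 4: Σ corner-gray over 10 cells = 5246  → 63.3017
row 5: Σ corner-gray over 10 cells = 4670  → 56.3513
row 6: Σ corner-gray over 10 cells = 5488  → 66.2218
Σ rows: total corner-gray = 34956  → 421.8021 mm³

421.802


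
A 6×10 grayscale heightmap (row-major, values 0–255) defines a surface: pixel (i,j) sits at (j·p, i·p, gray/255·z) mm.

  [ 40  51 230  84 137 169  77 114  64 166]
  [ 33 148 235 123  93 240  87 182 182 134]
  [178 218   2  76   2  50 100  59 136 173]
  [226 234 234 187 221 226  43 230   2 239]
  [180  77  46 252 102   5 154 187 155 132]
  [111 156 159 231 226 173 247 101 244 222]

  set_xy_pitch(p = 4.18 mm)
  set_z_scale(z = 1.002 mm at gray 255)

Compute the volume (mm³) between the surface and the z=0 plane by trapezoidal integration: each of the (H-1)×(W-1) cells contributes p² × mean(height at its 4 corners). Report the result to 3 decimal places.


432.655

height_mm = gray/255 × 1.002; cell vol = 4.18² × mean(4 corners)
unit = 4.18² × 1.002 / (4×255) = 0.0171641 mm³ per gray-sum
row 0: Σ corner-gray over 9 cells = 4805  → 82.4733
row 1: Σ corner-gray over 9 cells = 4384  → 75.2473
row 2: Σ corner-gray over 9 cells = 4856  → 83.3487
row 3: Σ corner-gray over 9 cells = 5487  → 94.1792
row 4: Σ corner-gray over 9 cells = 5675  → 97.4061
Σ rows: total corner-gray = 25207  → 432.6545 mm³


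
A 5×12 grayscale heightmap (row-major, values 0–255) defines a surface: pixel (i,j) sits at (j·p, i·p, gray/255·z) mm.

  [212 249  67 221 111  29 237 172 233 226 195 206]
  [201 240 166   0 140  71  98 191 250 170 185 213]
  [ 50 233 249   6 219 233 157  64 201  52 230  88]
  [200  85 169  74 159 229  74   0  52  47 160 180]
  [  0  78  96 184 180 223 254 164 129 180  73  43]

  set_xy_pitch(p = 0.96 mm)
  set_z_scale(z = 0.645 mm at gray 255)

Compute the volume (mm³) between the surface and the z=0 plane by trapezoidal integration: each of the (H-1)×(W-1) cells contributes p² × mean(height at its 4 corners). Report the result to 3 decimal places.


height_mm = gray/255 × 0.645; cell vol = 0.96² × mean(4 corners)
unit = 0.96² × 0.645 / (4×255) = 0.000582776 mm³ per gray-sum
row 0: Σ corner-gray over 11 cells = 7334  → 4.2741
row 1: Σ corner-gray over 11 cells = 6862  → 3.9990
row 2: Σ corner-gray over 11 cells = 5904  → 3.4407
row 3: Σ corner-gray over 11 cells = 5643  → 3.2886
Σ rows: total corner-gray = 25743  → 15.0024 mm³

15.002


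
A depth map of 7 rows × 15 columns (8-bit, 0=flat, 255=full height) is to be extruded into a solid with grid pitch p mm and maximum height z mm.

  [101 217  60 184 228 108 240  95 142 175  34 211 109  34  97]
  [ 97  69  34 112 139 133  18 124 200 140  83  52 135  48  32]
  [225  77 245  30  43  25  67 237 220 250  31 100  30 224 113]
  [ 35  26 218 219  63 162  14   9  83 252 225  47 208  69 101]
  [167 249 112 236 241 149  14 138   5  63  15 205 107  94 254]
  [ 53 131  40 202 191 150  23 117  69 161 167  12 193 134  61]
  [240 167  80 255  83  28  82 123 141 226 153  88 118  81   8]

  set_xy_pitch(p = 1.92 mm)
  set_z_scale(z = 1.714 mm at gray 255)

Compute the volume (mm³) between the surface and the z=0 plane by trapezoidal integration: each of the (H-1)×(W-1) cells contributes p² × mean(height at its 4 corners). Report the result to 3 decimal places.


height_mm = gray/255 × 1.714; cell vol = 1.92² × mean(4 corners)
unit = 1.92² × 1.714 / (4×255) = 0.0061946 mm³ per gray-sum
row 0: Σ corner-gray over 14 cells = 6575  → 40.7295
row 1: Σ corner-gray over 14 cells = 6199  → 38.4003
row 2: Σ corner-gray over 14 cells = 6822  → 42.2595
row 3: Σ corner-gray over 14 cells = 7003  → 43.3808
row 4: Σ corner-gray over 14 cells = 6971  → 43.1825
row 5: Σ corner-gray over 14 cells = 6792  → 42.0737
Σ rows: total corner-gray = 40362  → 250.0264 mm³

250.026


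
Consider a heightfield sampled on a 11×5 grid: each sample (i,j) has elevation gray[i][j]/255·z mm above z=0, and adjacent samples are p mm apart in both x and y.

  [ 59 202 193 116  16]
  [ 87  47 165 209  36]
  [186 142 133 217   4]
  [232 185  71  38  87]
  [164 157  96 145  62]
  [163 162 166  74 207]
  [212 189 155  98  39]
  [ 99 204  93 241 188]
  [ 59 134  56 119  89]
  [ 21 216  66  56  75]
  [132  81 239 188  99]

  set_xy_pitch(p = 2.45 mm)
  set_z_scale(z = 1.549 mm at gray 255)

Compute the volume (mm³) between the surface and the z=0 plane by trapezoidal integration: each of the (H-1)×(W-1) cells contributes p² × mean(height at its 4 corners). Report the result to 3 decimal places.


190.515

height_mm = gray/255 × 1.549; cell vol = 2.45² × mean(4 corners)
unit = 2.45² × 1.549 / (4×255) = 0.00911556 mm³ per gray-sum
row 0: Σ corner-gray over 4 cells = 2062  → 18.7963
row 1: Σ corner-gray over 4 cells = 2139  → 19.4982
row 2: Σ corner-gray over 4 cells = 2081  → 18.9695
row 3: Σ corner-gray over 4 cells = 1929  → 17.5839
row 4: Σ corner-gray over 4 cells = 2196  → 20.0178
row 5: Σ corner-gray over 4 cells = 2309  → 21.0478
row 6: Σ corner-gray over 4 cells = 2498  → 22.7707
row 7: Σ corner-gray over 4 cells = 2129  → 19.4070
row 8: Σ corner-gray over 4 cells = 1538  → 14.0197
row 9: Σ corner-gray over 4 cells = 2019  → 18.4043
Σ rows: total corner-gray = 20900  → 190.5152 mm³


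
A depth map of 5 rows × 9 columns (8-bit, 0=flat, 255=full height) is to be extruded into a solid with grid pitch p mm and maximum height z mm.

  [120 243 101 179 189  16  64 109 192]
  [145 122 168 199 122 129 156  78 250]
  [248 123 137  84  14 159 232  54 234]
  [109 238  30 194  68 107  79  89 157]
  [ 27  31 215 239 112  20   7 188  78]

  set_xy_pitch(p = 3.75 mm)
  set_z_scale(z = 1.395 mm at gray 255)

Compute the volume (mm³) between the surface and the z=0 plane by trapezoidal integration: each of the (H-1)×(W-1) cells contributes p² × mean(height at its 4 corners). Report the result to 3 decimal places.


316.510

height_mm = gray/255 × 1.395; cell vol = 3.75² × mean(4 corners)
unit = 3.75² × 1.395 / (4×255) = 0.0192325 mm³ per gray-sum
row 0: Σ corner-gray over 8 cells = 4457  → 85.7194
row 1: Σ corner-gray over 8 cells = 4431  → 85.2194
row 2: Σ corner-gray over 8 cells = 3964  → 76.2378
row 3: Σ corner-gray over 8 cells = 3605  → 69.3333
Σ rows: total corner-gray = 16457  → 316.5099 mm³


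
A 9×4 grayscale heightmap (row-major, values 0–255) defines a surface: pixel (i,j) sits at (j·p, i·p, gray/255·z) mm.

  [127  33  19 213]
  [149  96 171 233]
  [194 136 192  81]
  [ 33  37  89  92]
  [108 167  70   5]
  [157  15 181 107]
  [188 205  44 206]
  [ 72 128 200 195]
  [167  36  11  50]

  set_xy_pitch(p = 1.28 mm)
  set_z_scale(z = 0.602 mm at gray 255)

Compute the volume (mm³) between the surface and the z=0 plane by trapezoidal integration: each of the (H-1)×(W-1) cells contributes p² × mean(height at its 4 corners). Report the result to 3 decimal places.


height_mm = gray/255 × 0.602; cell vol = 1.28² × mean(4 corners)
unit = 1.28² × 0.602 / (4×255) = 0.000966977 mm³ per gray-sum
row 0: Σ corner-gray over 3 cells = 1360  → 1.3151
row 1: Σ corner-gray over 3 cells = 1847  → 1.7860
row 2: Σ corner-gray over 3 cells = 1308  → 1.2648
row 3: Σ corner-gray over 3 cells = 964  → 0.9322
row 4: Σ corner-gray over 3 cells = 1243  → 1.2020
row 5: Σ corner-gray over 3 cells = 1548  → 1.4969
row 6: Σ corner-gray over 3 cells = 1815  → 1.7551
row 7: Σ corner-gray over 3 cells = 1234  → 1.1932
Σ rows: total corner-gray = 11319  → 10.9452 mm³

10.945


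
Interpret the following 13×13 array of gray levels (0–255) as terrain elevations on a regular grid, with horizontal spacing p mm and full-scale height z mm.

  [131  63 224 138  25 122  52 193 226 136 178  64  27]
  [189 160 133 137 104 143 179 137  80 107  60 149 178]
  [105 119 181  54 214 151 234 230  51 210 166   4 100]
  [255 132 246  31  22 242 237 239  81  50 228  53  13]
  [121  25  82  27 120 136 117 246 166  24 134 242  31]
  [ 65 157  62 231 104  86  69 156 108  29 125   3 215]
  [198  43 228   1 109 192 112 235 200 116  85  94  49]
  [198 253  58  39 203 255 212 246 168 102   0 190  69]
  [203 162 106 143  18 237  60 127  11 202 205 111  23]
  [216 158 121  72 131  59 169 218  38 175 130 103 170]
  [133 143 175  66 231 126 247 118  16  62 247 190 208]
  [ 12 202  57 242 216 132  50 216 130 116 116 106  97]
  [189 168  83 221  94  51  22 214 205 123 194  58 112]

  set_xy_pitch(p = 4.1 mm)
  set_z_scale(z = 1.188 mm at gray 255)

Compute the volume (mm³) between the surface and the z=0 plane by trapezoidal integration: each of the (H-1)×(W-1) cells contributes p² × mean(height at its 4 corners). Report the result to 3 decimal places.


height_mm = gray/255 × 1.188; cell vol = 4.1² × mean(4 corners)
unit = 4.1² × 1.188 / (4×255) = 0.0195787 mm³ per gray-sum
row 0: Σ corner-gray over 12 cells = 6145  → 120.3111
row 1: Σ corner-gray over 12 cells = 6578  → 128.7887
row 2: Σ corner-gray over 12 cells = 6823  → 133.5855
row 3: Σ corner-gray over 12 cells = 6180  → 120.9964
row 4: Σ corner-gray over 12 cells = 5330  → 104.3545
row 5: Σ corner-gray over 12 cells = 5617  → 109.9736
row 6: Σ corner-gray over 12 cells = 6796  → 133.0569
row 7: Σ corner-gray over 12 cells = 6709  → 131.3535
row 8: Σ corner-gray over 12 cells = 6124  → 119.9000
row 9: Σ corner-gray over 12 cells = 6717  → 131.5102
row 10: Σ corner-gray over 12 cells = 6858  → 134.2708
row 11: Σ corner-gray over 12 cells = 6442  → 126.1260
Σ rows: total corner-gray = 76319  → 1494.2273 mm³

1494.227


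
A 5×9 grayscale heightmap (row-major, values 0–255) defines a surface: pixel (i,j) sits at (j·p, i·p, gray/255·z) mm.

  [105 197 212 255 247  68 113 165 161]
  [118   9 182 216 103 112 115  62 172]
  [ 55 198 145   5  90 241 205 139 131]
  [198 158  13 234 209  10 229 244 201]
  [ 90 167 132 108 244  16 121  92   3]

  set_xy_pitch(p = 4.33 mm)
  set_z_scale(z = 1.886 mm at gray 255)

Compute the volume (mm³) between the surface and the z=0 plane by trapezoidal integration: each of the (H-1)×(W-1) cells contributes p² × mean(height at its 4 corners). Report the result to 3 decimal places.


height_mm = gray/255 × 1.886; cell vol = 4.33² × mean(4 corners)
unit = 4.33² × 1.886 / (4×255) = 0.0346671 mm³ per gray-sum
row 0: Σ corner-gray over 8 cells = 4668  → 161.8259
row 1: Σ corner-gray over 8 cells = 4120  → 142.8284
row 2: Σ corner-gray over 8 cells = 4825  → 167.2687
row 3: Σ corner-gray over 8 cells = 4446  → 154.1299
Σ rows: total corner-gray = 18059  → 626.0529 mm³

626.053


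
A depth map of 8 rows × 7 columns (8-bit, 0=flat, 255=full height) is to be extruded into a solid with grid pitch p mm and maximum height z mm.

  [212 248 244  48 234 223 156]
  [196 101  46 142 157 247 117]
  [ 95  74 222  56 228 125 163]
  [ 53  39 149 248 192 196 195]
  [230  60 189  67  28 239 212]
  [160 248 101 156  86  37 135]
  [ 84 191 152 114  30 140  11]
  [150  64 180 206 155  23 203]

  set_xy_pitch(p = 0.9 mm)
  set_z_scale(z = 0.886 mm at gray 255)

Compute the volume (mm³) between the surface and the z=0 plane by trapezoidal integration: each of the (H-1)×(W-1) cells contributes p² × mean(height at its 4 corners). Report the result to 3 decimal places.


16.543

height_mm = gray/255 × 0.886; cell vol = 0.9² × mean(4 corners)
unit = 0.9² × 0.886 / (4×255) = 0.000703588 mm³ per gray-sum
row 0: Σ corner-gray over 6 cells = 4061  → 2.8573
row 1: Σ corner-gray over 6 cells = 3367  → 2.3690
row 2: Σ corner-gray over 6 cells = 3564  → 2.5076
row 3: Σ corner-gray over 6 cells = 3504  → 2.4654
row 4: Σ corner-gray over 6 cells = 3159  → 2.2226
row 5: Σ corner-gray over 6 cells = 2900  → 2.0404
row 6: Σ corner-gray over 6 cells = 2958  → 2.0812
Σ rows: total corner-gray = 23513  → 16.5435 mm³


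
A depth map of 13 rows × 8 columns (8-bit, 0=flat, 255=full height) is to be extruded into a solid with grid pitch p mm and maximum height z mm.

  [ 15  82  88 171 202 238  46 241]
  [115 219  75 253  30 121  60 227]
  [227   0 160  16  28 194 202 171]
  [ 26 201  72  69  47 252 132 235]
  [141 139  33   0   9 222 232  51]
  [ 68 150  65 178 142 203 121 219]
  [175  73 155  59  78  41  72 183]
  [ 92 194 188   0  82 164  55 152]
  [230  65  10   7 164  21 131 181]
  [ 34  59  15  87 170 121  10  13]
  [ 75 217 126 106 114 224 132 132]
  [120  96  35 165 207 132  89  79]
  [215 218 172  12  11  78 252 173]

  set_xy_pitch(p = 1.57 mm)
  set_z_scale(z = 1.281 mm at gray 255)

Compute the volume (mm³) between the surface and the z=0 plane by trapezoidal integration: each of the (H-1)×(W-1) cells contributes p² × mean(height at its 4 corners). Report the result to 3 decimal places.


height_mm = gray/255 × 1.281; cell vol = 1.57² × mean(4 corners)
unit = 1.57² × 1.281 / (4×255) = 0.00309562 mm³ per gray-sum
row 0: Σ corner-gray over 7 cells = 3768  → 11.6643
row 1: Σ corner-gray over 7 cells = 3456  → 10.6985
row 2: Σ corner-gray over 7 cells = 3405  → 10.5406
row 3: Σ corner-gray over 7 cells = 3269  → 10.1196
row 4: Σ corner-gray over 7 cells = 3467  → 10.7325
row 5: Σ corner-gray over 7 cells = 3319  → 10.2744
row 6: Σ corner-gray over 7 cells = 2924  → 9.0516
row 7: Σ corner-gray over 7 cells = 2817  → 8.7204
row 8: Σ corner-gray over 7 cells = 2178  → 6.7423
row 9: Σ corner-gray over 7 cells = 3016  → 9.3364
row 10: Σ corner-gray over 7 cells = 3692  → 11.4290
row 11: Σ corner-gray over 7 cells = 3521  → 10.8997
Σ rows: total corner-gray = 38832  → 120.2093 mm³

120.209


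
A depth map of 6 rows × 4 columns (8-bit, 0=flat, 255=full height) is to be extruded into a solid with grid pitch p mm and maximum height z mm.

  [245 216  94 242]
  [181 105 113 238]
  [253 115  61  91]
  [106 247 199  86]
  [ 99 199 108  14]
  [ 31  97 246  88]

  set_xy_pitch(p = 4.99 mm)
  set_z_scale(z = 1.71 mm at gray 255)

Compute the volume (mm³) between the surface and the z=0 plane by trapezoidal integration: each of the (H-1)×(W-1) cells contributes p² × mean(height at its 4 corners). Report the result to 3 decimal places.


height_mm = gray/255 × 1.71; cell vol = 4.99² × mean(4 corners)
unit = 4.99² × 1.71 / (4×255) = 0.0417443 mm³ per gray-sum
row 0: Σ corner-gray over 3 cells = 1962  → 81.9023
row 1: Σ corner-gray over 3 cells = 1551  → 64.7454
row 2: Σ corner-gray over 3 cells = 1780  → 74.3048
row 3: Σ corner-gray over 3 cells = 1811  → 75.5989
row 4: Σ corner-gray over 3 cells = 1532  → 63.9522
Σ rows: total corner-gray = 8636  → 360.5036 mm³

360.504


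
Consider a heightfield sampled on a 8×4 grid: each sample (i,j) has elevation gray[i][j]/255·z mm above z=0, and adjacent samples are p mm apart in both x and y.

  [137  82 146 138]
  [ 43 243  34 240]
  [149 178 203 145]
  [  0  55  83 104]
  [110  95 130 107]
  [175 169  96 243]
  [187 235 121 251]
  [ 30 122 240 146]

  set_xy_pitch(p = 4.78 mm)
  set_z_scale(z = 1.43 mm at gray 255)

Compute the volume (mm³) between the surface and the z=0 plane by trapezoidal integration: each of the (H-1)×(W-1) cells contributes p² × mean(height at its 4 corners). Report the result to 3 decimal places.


height_mm = gray/255 × 1.43; cell vol = 4.78² × mean(4 corners)
unit = 4.78² × 1.43 / (4×255) = 0.0320326 mm³ per gray-sum
row 0: Σ corner-gray over 3 cells = 1568  → 50.2271
row 1: Σ corner-gray over 3 cells = 1893  → 60.6376
row 2: Σ corner-gray over 3 cells = 1436  → 45.9988
row 3: Σ corner-gray over 3 cells = 1047  → 33.5381
row 4: Σ corner-gray over 3 cells = 1615  → 51.7326
row 5: Σ corner-gray over 3 cells = 2098  → 67.2043
row 6: Σ corner-gray over 3 cells = 2050  → 65.6667
Σ rows: total corner-gray = 11707  → 375.0052 mm³

375.005


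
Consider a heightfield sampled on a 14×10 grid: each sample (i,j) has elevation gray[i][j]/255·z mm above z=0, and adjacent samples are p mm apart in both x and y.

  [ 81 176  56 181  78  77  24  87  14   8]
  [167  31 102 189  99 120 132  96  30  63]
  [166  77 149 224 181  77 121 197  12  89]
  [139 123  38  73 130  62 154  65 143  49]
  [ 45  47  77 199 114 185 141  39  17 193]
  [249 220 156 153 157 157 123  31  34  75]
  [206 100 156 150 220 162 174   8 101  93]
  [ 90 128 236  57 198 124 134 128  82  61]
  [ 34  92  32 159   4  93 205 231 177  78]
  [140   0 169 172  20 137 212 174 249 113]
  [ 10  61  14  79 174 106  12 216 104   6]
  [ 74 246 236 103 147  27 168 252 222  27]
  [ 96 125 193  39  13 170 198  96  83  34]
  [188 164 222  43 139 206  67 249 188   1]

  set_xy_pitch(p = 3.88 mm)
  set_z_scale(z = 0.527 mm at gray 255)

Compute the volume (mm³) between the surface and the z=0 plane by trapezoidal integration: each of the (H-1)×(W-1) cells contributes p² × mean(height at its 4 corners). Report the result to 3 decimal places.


437.021

height_mm = gray/255 × 0.527; cell vol = 3.88² × mean(4 corners)
unit = 3.88² × 0.527 / (4×255) = 0.00777811 mm³ per gray-sum
row 0: Σ corner-gray over 9 cells = 3303  → 25.6911
row 1: Σ corner-gray over 9 cells = 4159  → 32.3491
row 2: Σ corner-gray over 9 cells = 4095  → 31.8513
row 3: Σ corner-gray over 9 cells = 3640  → 28.3123
row 4: Σ corner-gray over 9 cells = 4262  → 33.1503
row 5: Σ corner-gray over 9 cells = 4827  → 37.5449
row 6: Σ corner-gray over 9 cells = 4766  → 37.0705
row 7: Σ corner-gray over 9 cells = 4423  → 34.4026
row 8: Σ corner-gray over 9 cells = 4617  → 35.9115
row 9: Σ corner-gray over 9 cells = 4067  → 31.6336
row 10: Σ corner-gray over 9 cells = 4451  → 34.6204
row 11: Σ corner-gray over 9 cells = 4867  → 37.8560
row 12: Σ corner-gray over 9 cells = 4709  → 36.6271
Σ rows: total corner-gray = 56186  → 437.0207 mm³


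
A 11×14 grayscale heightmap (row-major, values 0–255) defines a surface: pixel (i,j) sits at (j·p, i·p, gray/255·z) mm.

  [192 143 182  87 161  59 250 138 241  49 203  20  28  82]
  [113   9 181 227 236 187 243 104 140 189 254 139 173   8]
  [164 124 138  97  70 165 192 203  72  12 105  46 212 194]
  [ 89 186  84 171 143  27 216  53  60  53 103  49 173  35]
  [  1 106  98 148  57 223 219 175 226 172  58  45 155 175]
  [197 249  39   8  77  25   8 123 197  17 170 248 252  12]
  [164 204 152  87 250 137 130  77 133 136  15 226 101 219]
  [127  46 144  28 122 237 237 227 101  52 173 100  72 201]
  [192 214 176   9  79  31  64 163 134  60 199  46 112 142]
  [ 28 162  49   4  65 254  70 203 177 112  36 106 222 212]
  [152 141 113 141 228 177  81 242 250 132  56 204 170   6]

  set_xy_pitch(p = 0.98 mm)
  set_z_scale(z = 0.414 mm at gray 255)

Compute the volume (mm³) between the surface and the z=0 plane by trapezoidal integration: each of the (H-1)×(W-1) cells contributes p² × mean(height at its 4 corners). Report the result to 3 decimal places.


26.285

height_mm = gray/255 × 0.414; cell vol = 0.98² × mean(4 corners)
unit = 0.98² × 0.414 / (4×255) = 0.000389809 mm³ per gray-sum
row 0: Σ corner-gray over 13 cells = 7681  → 2.9941
row 1: Σ corner-gray over 13 cells = 7515  → 2.9294
row 2: Σ corner-gray over 13 cells = 5990  → 2.3350
row 3: Σ corner-gray over 13 cells = 6300  → 2.4558
row 4: Σ corner-gray over 13 cells = 6575  → 2.5630
row 5: Σ corner-gray over 13 cells = 6714  → 2.6172
row 6: Σ corner-gray over 13 cells = 7085  → 2.7618
row 7: Σ corner-gray over 13 cells = 6314  → 2.4613
row 8: Σ corner-gray over 13 cells = 6068  → 2.3654
row 9: Σ corner-gray over 13 cells = 7188  → 2.8020
Σ rows: total corner-gray = 67430  → 26.2848 mm³


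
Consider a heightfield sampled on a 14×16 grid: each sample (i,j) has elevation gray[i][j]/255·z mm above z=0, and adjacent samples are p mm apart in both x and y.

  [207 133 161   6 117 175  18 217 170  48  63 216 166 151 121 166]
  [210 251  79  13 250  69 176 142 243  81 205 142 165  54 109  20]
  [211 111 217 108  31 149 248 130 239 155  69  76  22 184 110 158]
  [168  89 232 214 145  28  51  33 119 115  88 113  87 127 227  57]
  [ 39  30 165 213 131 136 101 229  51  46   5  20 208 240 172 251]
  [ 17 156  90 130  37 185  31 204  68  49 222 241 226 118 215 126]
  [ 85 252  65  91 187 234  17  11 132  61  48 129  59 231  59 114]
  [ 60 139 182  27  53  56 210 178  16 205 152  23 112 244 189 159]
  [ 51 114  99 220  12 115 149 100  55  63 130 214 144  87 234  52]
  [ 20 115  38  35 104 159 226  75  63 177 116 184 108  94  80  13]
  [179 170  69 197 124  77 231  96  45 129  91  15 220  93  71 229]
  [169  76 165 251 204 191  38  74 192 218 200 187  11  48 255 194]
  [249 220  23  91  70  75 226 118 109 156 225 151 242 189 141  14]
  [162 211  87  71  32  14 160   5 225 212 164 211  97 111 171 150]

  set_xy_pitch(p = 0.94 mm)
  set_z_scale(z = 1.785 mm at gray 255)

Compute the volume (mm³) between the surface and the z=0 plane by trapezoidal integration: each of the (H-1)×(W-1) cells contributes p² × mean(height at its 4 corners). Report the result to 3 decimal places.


154.761

height_mm = gray/255 × 1.785; cell vol = 0.94² × mean(4 corners)
unit = 0.94² × 1.785 / (4×255) = 0.0015463 mm³ per gray-sum
row 0: Σ corner-gray over 15 cells = 8085  → 12.5018
row 1: Σ corner-gray over 15 cells = 8255  → 12.7647
row 2: Σ corner-gray over 15 cells = 7628  → 11.7952
row 3: Σ corner-gray over 15 cells = 7345  → 11.3576
row 4: Σ corner-gray over 15 cells = 7871  → 12.1709
row 5: Σ corner-gray over 15 cells = 7438  → 11.5014
row 6: Σ corner-gray over 15 cells = 7142  → 11.0437
row 7: Σ corner-gray over 15 cells = 7366  → 11.3900
row 8: Σ corner-gray over 15 cells = 6756  → 10.4468
row 9: Σ corner-gray over 15 cells = 6845  → 10.5844
row 10: Σ corner-gray over 15 cells = 8247  → 12.7523
row 11: Σ corner-gray over 15 cells = 8918  → 13.7899
row 12: Σ corner-gray over 15 cells = 8189  → 12.6627
Σ rows: total corner-gray = 100085  → 154.7614 mm³


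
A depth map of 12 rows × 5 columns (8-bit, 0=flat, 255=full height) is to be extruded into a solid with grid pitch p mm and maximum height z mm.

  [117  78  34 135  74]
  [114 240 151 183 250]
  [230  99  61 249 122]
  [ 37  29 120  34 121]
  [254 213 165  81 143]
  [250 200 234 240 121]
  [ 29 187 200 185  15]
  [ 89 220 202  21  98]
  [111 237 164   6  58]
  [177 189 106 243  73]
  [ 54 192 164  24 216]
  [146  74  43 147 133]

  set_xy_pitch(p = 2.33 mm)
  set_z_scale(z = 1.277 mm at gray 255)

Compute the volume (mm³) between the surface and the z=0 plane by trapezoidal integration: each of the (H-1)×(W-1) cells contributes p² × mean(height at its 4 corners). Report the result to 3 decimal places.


171.088

height_mm = gray/255 × 1.277; cell vol = 2.33² × mean(4 corners)
unit = 2.33² × 1.277 / (4×255) = 0.00679677 mm³ per gray-sum
row 0: Σ corner-gray over 4 cells = 2197  → 14.9325
row 1: Σ corner-gray over 4 cells = 2682  → 18.2289
row 2: Σ corner-gray over 4 cells = 1694  → 11.5137
row 3: Σ corner-gray over 4 cells = 1839  → 12.4993
row 4: Σ corner-gray over 4 cells = 3034  → 20.6214
row 5: Σ corner-gray over 4 cells = 2907  → 19.7582
row 6: Σ corner-gray over 4 cells = 2261  → 15.3675
row 7: Σ corner-gray over 4 cells = 2056  → 13.9742
row 8: Σ corner-gray over 4 cells = 2309  → 15.6937
row 9: Σ corner-gray over 4 cells = 2356  → 16.0132
row 10: Σ corner-gray over 4 cells = 1837  → 12.4857
Σ rows: total corner-gray = 25172  → 171.0883 mm³


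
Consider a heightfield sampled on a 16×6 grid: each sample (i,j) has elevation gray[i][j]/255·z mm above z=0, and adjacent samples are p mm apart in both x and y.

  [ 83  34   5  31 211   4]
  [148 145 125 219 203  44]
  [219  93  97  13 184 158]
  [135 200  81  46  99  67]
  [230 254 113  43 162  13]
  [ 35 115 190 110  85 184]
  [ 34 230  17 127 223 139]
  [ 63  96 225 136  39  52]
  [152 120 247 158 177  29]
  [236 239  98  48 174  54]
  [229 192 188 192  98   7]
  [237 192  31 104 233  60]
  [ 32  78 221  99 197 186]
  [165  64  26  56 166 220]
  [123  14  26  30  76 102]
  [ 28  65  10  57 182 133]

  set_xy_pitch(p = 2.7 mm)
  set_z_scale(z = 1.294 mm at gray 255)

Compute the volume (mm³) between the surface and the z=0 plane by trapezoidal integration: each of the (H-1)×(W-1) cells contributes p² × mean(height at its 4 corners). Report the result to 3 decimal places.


342.187

height_mm = gray/255 × 1.294; cell vol = 2.7² × mean(4 corners)
unit = 2.7² × 1.294 / (4×255) = 0.00924829 mm³ per gray-sum
row 0: Σ corner-gray over 5 cells = 2225  → 20.5775
row 1: Σ corner-gray over 5 cells = 2727  → 25.2201
row 2: Σ corner-gray over 5 cells = 2205  → 20.3925
row 3: Σ corner-gray over 5 cells = 2441  → 22.5751
row 4: Σ corner-gray over 5 cells = 2606  → 24.1011
row 5: Σ corner-gray over 5 cells = 2586  → 23.9161
row 6: Σ corner-gray over 5 cells = 2474  → 22.8803
row 7: Σ corner-gray over 5 cells = 2692  → 24.8964
row 8: Σ corner-gray over 5 cells = 2993  → 27.6801
row 9: Σ corner-gray over 5 cells = 2984  → 27.5969
row 10: Σ corner-gray over 5 cells = 2993  → 27.6801
row 11: Σ corner-gray over 5 cells = 2825  → 26.1264
row 12: Σ corner-gray over 5 cells = 2417  → 22.3531
row 13: Σ corner-gray over 5 cells = 1526  → 14.1129
row 14: Σ corner-gray over 5 cells = 1306  → 12.0783
Σ rows: total corner-gray = 37000  → 342.1869 mm³


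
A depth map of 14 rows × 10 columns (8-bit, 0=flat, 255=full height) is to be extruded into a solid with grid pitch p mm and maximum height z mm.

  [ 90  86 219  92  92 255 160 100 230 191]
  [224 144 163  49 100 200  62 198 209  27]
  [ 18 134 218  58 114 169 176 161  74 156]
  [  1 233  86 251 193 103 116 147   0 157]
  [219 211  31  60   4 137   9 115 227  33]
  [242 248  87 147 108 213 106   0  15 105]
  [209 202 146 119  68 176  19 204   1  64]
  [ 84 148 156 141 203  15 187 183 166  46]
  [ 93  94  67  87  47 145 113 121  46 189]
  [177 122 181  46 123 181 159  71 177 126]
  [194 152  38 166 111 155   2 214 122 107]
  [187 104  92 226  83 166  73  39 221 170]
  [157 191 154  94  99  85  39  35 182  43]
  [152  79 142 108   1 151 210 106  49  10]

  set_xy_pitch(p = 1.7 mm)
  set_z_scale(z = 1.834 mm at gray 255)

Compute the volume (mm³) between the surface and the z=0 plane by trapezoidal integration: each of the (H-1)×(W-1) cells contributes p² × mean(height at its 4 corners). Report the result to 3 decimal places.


301.341

height_mm = gray/255 × 1.834; cell vol = 1.7² × mean(4 corners)
unit = 1.7² × 1.834 / (4×255) = 0.00519633 mm³ per gray-sum
row 0: Σ corner-gray over 9 cells = 5250  → 27.2807
row 1: Σ corner-gray over 9 cells = 4883  → 25.3737
row 2: Σ corner-gray over 9 cells = 4798  → 24.9320
row 3: Σ corner-gray over 9 cells = 4256  → 22.1156
row 4: Σ corner-gray over 9 cells = 4035  → 20.9672
row 5: Σ corner-gray over 9 cells = 4338  → 22.5417
row 6: Σ corner-gray over 9 cells = 4671  → 24.2721
row 7: Σ corner-gray over 9 cells = 4250  → 22.0844
row 8: Σ corner-gray over 9 cells = 4145  → 21.5388
row 9: Σ corner-gray over 9 cells = 4644  → 24.1318
row 10: Σ corner-gray over 9 cells = 4586  → 23.8304
row 11: Σ corner-gray over 9 cells = 4323  → 22.4637
row 12: Σ corner-gray over 9 cells = 3812  → 19.8084
Σ rows: total corner-gray = 57991  → 301.3406 mm³


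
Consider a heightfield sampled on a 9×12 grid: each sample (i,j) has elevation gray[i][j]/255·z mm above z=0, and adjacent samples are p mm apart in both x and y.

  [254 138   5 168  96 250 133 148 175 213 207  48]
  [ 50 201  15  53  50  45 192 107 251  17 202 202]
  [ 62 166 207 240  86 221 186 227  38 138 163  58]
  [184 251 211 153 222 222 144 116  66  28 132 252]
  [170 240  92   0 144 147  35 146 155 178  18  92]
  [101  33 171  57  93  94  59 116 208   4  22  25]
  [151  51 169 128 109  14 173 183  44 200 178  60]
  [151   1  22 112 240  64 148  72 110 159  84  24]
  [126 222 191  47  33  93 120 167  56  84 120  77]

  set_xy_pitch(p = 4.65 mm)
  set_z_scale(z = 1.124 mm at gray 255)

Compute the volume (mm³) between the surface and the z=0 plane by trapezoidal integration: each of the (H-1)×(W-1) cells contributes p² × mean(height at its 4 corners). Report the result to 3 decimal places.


height_mm = gray/255 × 1.124; cell vol = 4.65² × mean(4 corners)
unit = 4.65² × 1.124 / (4×255) = 0.0238271 mm³ per gray-sum
row 0: Σ corner-gray over 11 cells = 5886  → 140.2466
row 1: Σ corner-gray over 11 cells = 5982  → 142.5340
row 2: Σ corner-gray over 11 cells = 6990  → 166.5518
row 3: Σ corner-gray over 11 cells = 6098  → 145.2979
row 4: Σ corner-gray over 11 cells = 4412  → 105.1254
row 5: Σ corner-gray over 11 cells = 4549  → 108.3897
row 6: Σ corner-gray over 11 cells = 4908  → 116.9436
row 7: Σ corner-gray over 11 cells = 4668  → 111.2251
Σ rows: total corner-gray = 43493  → 1036.3141 mm³

1036.314


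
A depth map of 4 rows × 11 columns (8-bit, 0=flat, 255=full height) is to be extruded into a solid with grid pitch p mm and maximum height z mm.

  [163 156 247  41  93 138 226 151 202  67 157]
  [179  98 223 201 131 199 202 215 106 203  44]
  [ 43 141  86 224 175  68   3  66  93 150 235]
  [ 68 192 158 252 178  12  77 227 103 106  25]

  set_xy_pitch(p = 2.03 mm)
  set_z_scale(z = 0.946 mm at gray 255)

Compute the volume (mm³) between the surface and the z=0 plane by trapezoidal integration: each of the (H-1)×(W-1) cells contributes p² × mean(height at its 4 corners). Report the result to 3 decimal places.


height_mm = gray/255 × 0.946; cell vol = 2.03² × mean(4 corners)
unit = 2.03² × 0.946 / (4×255) = 0.00382193 mm³ per gray-sum
row 0: Σ corner-gray over 10 cells = 6341  → 24.2349
row 1: Σ corner-gray over 10 cells = 5669  → 21.6665
row 2: Σ corner-gray over 10 cells = 4993  → 19.0829
Σ rows: total corner-gray = 17003  → 64.9843 mm³

64.984


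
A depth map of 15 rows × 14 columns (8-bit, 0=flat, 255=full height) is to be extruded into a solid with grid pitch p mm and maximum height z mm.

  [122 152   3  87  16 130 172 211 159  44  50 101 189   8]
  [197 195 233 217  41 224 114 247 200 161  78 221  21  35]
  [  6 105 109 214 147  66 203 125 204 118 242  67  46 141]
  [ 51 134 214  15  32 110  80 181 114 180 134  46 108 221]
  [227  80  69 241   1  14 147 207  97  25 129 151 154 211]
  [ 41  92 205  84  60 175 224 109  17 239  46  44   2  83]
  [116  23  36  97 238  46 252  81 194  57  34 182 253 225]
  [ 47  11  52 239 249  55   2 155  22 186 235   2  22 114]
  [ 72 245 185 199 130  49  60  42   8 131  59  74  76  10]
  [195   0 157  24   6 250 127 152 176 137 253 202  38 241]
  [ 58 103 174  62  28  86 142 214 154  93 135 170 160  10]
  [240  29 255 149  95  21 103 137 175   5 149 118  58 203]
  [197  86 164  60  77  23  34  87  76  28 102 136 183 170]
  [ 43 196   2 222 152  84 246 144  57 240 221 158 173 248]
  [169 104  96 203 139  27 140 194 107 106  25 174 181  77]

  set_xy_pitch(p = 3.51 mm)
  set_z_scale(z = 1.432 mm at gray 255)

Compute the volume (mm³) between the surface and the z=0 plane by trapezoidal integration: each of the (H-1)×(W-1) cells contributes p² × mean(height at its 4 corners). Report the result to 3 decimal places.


height_mm = gray/255 × 1.432; cell vol = 3.51² × mean(4 corners)
unit = 3.51² × 1.432 / (4×255) = 0.0172965 mm³ per gray-sum
row 0: Σ corner-gray over 13 cells = 6894  → 119.2418
row 1: Σ corner-gray over 13 cells = 7575  → 131.0206
row 2: Σ corner-gray over 13 cells = 6407  → 110.8184
row 3: Σ corner-gray over 13 cells = 6036  → 104.4014
row 4: Σ corner-gray over 13 cells = 5786  → 100.0773
row 5: Σ corner-gray over 13 cells = 6045  → 104.5571
row 6: Σ corner-gray over 13 cells = 5948  → 102.8793
row 7: Σ corner-gray over 13 cells = 5219  → 90.2702
row 8: Σ corner-gray over 13 cells = 6078  → 105.1278
row 9: Σ corner-gray over 13 cells = 6590  → 113.9836
row 10: Σ corner-gray over 13 cells = 6141  → 106.2175
row 11: Σ corner-gray over 13 cells = 5510  → 95.3035
row 12: Σ corner-gray over 13 cells = 6560  → 113.4647
row 13: Σ corner-gray over 13 cells = 7319  → 126.5927
Σ rows: total corner-gray = 88108  → 1523.9560 mm³

1523.956


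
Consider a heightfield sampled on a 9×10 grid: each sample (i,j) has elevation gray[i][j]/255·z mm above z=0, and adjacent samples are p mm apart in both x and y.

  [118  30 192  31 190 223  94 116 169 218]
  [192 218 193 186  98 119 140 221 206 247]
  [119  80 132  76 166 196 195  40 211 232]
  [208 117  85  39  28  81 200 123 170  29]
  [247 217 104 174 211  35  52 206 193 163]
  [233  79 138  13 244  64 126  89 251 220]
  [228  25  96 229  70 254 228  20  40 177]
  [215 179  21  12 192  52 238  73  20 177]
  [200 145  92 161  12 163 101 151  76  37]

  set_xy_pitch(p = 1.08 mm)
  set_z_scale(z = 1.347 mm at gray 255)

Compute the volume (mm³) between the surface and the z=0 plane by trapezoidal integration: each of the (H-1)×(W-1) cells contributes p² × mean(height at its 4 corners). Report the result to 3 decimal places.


height_mm = gray/255 × 1.347; cell vol = 1.08² × mean(4 corners)
unit = 1.08² × 1.347 / (4×255) = 0.00154033 mm³ per gray-sum
row 0: Σ corner-gray over 9 cells = 5627  → 8.6675
row 1: Σ corner-gray over 9 cells = 5744  → 8.8477
row 2: Σ corner-gray over 9 cells = 4466  → 6.8791
row 3: Σ corner-gray over 9 cells = 4717  → 7.2658
row 4: Σ corner-gray over 9 cells = 5255  → 8.0945
row 5: Σ corner-gray over 9 cells = 4790  → 7.3782
row 6: Σ corner-gray over 9 cells = 4295  → 6.6157
row 7: Σ corner-gray over 9 cells = 4005  → 6.1690
Σ rows: total corner-gray = 38899  → 59.9175 mm³

59.917


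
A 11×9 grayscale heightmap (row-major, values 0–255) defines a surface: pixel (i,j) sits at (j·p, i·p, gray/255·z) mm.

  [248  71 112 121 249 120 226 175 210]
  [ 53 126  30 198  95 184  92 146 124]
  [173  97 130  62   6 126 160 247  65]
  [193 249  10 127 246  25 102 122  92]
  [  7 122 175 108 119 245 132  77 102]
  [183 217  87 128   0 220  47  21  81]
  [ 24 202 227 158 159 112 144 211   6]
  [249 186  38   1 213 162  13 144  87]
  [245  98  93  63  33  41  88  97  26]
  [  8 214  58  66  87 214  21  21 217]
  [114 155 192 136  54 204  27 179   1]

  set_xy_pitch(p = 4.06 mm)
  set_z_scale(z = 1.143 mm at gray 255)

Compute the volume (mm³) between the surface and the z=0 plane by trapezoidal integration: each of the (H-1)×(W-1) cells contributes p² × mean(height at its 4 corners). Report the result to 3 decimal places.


706.584

height_mm = gray/255 × 1.143; cell vol = 4.06² × mean(4 corners)
unit = 4.06² × 1.143 / (4×255) = 0.0184713 mm³ per gray-sum
row 0: Σ corner-gray over 8 cells = 4525  → 83.5828
row 1: Σ corner-gray over 8 cells = 3813  → 70.4312
row 2: Σ corner-gray over 8 cells = 3941  → 72.7955
row 3: Σ corner-gray over 8 cells = 4112  → 75.9541
row 4: Σ corner-gray over 8 cells = 3769  → 69.6184
row 5: Σ corner-gray over 8 cells = 4160  → 76.8407
row 6: Σ corner-gray over 8 cells = 4306  → 79.5375
row 7: Σ corner-gray over 8 cells = 3147  → 58.1293
row 8: Σ corner-gray over 8 cells = 2884  → 53.2713
row 9: Σ corner-gray over 8 cells = 3596  → 66.4229
Σ rows: total corner-gray = 38253  → 706.5837 mm³


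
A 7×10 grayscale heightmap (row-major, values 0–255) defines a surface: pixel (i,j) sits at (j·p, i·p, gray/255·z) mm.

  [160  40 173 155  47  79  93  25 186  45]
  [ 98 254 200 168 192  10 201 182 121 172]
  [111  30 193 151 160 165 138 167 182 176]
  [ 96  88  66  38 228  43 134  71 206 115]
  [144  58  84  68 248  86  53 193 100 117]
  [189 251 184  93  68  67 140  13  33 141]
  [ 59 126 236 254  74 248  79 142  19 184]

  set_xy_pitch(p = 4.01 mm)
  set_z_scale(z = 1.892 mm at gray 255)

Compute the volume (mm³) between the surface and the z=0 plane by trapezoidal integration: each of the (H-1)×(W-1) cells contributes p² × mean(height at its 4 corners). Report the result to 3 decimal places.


824.001

height_mm = gray/255 × 1.892; cell vol = 4.01² × mean(4 corners)
unit = 4.01² × 1.892 / (4×255) = 0.029827 mm³ per gray-sum
row 0: Σ corner-gray over 9 cells = 4727  → 140.9923
row 1: Σ corner-gray over 9 cells = 5585  → 166.5838
row 2: Σ corner-gray over 9 cells = 4618  → 137.7411
row 3: Σ corner-gray over 9 cells = 4000  → 119.3080
row 4: Σ corner-gray over 9 cells = 4069  → 121.3661
row 5: Σ corner-gray over 9 cells = 4627  → 138.0096
Σ rows: total corner-gray = 27626  → 824.0010 mm³
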